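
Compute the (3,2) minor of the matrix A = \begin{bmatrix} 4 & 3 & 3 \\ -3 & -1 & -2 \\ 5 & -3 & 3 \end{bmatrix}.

1

Delete row 3 and column 2; the remaining 2×2 submatrix is [4 3; -3 -2].
Its determinant is 4·(-2) − 3·(-3) = 1.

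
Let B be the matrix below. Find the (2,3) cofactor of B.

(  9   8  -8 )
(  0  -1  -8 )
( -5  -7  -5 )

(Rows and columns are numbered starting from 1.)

Delete row 2 and column 3; the remaining 2×2 submatrix is [9 8; -5 -7].
Its determinant is 9·(-7) − 8·(-5) = -23.
The cofactor carries sign (−1)^(2+3) = −1, so C_{2,3} = −(-23) = 23.

23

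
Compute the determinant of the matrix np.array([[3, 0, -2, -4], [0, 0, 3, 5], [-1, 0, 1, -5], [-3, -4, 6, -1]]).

Expand along column 2 (it has 3 zeros):
  + (-4) · M_42   where M_42 = det([3 -2 -4; 0 3 5; -1 1 -5]) = -62
det = (+1)·(-4)·(-62) = 248

248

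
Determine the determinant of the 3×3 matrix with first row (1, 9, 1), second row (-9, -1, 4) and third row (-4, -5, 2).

Expand along column 1:
  + 1 · |-1 4; -5 2| = 1·(-2 − (-20)) = 18
  − (-9) · |9 1; -5 2| = −(-9)·(18 − (-5)) = 207
  + (-4) · |9 1; -1 4| = (-4)·(36 − (-1)) = -148
Sum: (18) + (207) + (-148) = 77

77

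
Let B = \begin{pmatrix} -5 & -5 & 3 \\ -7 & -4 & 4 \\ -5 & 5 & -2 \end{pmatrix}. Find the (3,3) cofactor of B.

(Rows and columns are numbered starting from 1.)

Delete row 3 and column 3; the remaining 2×2 submatrix is [-5 -5; -7 -4].
Its determinant is (-5)·(-4) − (-5)·(-7) = -15.
The cofactor carries sign (−1)^(3+3) = +1, so C_{3,3} = +(-15) = -15.

-15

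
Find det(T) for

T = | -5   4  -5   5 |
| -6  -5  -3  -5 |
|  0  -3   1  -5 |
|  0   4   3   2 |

Expand along column 1 (it has 2 zeros):
  + (-5) · M_11   where M_11 = det([-5 -3 -5; -3 1 -5; 4 3 2]) = 22
  − (-6) · M_21   where M_21 = det([4 -5 5; -3 1 -5; 4 3 2]) = 73
det = (+1)·(-5)·(22) + (-1)·(-6)·(73) = 328

328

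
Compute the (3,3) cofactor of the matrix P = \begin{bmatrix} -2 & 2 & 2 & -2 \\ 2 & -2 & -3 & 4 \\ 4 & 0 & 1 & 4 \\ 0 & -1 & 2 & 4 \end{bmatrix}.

Delete row 3 and column 3; the remaining 3×3 submatrix is [-2 2 -2; 2 -2 4; 0 -1 4].
Its determinant is -4.
The cofactor carries sign (−1)^(3+3) = +1, so C_{3,3} = +(-4) = -4.

-4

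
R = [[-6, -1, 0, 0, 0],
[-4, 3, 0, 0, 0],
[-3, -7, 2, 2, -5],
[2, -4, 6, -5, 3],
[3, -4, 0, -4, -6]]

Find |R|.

-6072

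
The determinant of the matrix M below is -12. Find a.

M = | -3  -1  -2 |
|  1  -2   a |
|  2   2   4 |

-7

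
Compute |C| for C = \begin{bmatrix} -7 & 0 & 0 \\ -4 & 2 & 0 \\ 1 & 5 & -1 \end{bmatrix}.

C is lower triangular, so det(C) is the product of the diagonal entries:
det = (-7) · (2) · (-1) = 14

det(C) = 14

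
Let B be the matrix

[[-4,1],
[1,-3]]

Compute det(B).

det(B) = (-4)·(-3) − 1·1 = 12 − 1 = 11

|B| = 11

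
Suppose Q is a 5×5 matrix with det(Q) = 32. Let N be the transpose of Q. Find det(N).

det(Qᵀ) = det(Q).
det(N) = (1)·(32) = 32

det(N) = 32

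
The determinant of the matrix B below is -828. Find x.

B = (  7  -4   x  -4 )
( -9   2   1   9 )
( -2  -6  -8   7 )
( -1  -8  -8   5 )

x = 1

Expanding along the row containing x, det(B) is linear in x: det(B) = (-138)·x + (-690).
Set (-138)·x + (-690) = -828  ⇒  (-138)·x = -138  ⇒  x = 1.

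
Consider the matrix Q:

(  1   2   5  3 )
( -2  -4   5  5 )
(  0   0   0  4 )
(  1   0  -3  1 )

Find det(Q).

The determinant is -120.

Expand along row 3 (it has 3 zeros):
  − (4) · M_34   where M_34 = det([1 2 5; -2 -4 5; 1 0 -3]) = 30
det = (-1)·(4)·(30) = -120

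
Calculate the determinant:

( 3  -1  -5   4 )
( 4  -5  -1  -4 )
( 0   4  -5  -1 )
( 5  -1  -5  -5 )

Expand along row 3 (it has 1 zero):
  − (4) · M_32   where M_32 = det([3 -5 4; 4 -1 -4; 5 -5 -5]) = -105
  + (-5) · M_33   where M_33 = det([3 -1 4; 4 -5 -4; 5 -1 -5]) = 147
  − (-1) · M_34   where M_34 = det([3 -1 -5; 4 -5 -1; 5 -1 -5]) = -48
det = (-1)·(4)·(-105) + (+1)·(-5)·(147) + (-1)·(-1)·(-48) = -363

-363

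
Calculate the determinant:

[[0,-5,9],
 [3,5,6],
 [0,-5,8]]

-15

Expand along column 1:
  − 3 · |-5 9; -5 8| = −3·(-40 − (-45)) = -15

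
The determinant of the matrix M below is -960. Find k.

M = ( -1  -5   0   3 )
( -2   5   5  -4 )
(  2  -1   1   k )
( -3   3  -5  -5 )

8

Expanding along the row containing k, det(M) is linear in k: det(M) = (-165)·k + (360).
Set (-165)·k + (360) = -960  ⇒  (-165)·k = -1320  ⇒  k = 8.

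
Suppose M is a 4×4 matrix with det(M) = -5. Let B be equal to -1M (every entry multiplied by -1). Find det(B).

-5

For a 4×4 matrix, det(-1M) = (-1)^4·det(M) = 1·det(M).
det(B) = (1)·(-5) = -5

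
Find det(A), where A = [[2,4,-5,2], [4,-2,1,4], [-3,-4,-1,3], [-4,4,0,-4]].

Expand along row 4 (it has 1 zero):
  − (-4) · M_41   where M_41 = det([4 -5 2; -2 1 4; -4 -1 3]) = 90
  + (4) · M_42   where M_42 = det([2 -5 2; 4 1 4; -3 -1 3]) = 132
  + (-4) · M_44   where M_44 = det([2 4 -5; 4 -2 1; -3 -4 -1]) = 126
det = (-1)·(-4)·(90) + (+1)·(4)·(132) + (+1)·(-4)·(126) = 384

|A| = 384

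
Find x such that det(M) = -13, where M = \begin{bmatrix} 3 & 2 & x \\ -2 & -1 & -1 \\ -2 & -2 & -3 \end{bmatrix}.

-4

Expanding along the row containing x, det(M) is linear in x: det(M) = (2)·x + (-5).
Set (2)·x + (-5) = -13  ⇒  (2)·x = -8  ⇒  x = -4.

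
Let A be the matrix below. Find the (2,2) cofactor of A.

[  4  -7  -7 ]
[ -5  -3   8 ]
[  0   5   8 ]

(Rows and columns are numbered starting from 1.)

32

Delete row 2 and column 2; the remaining 2×2 submatrix is [4 -7; 0 8].
Its determinant is 4·8 − (-7)·0 = 32.
The cofactor carries sign (−1)^(2+2) = +1, so C_{2,2} = +(32) = 32.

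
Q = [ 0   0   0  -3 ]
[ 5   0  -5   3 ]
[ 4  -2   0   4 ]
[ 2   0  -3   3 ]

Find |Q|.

Expand along row 1 (it has 3 zeros):
  − (-3) · M_14   where M_14 = det([5 0 -5; 4 -2 0; 2 0 -3]) = 10
det = (-1)·(-3)·(10) = 30

The determinant is 30.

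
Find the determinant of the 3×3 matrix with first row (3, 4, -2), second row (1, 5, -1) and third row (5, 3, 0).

Expand along column 3:
  + (-2) · |1 5; 5 3| = (-2)·(3 − 25) = 44
  − (-1) · |3 4; 5 3| = −(-1)·(9 − 20) = -11
Sum: (44) + (-11) = 33

33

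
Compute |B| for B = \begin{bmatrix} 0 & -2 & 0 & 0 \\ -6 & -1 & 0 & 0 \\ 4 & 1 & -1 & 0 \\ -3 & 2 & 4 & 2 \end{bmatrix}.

B is block lower-triangular with a 2×2 block and a 2×2 block on the diagonal, so its determinant equals the product of the determinants of the diagonal blocks.
det of the 2×2 block = -12
det of the 2×2 block = -2
det = (-12)·(-2) = 24

24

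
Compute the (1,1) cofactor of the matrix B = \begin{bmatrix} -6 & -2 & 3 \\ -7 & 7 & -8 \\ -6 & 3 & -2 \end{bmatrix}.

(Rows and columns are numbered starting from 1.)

The cofactor is 10.

Delete row 1 and column 1; the remaining 2×2 submatrix is [7 -8; 3 -2].
Its determinant is 7·(-2) − (-8)·3 = 10.
The cofactor carries sign (−1)^(1+1) = +1, so C_{1,1} = +(10) = 10.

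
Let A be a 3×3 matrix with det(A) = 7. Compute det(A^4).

det(A^4) = (det A)^4 = (7)^4 = 2401

The determinant is 2401.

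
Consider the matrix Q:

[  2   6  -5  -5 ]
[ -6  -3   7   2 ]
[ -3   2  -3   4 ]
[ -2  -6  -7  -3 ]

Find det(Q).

Expand along row 1:
  + (2) · M_11   where M_11 = det([-3 7 2; 2 -3 4; -6 -7 -3]) = -301
  − (6) · M_12   where M_12 = det([-6 7 2; -3 -3 4; -2 -7 -3]) = -311
  + (-5) · M_13   where M_13 = det([-6 -3 2; -3 2 4; -2 -6 -3]) = -13
  − (-5) · M_14   where M_14 = det([-6 -3 7; -3 2 -3; -2 -6 -7]) = 391
det = (+1)·(2)·(-301) + (-1)·(6)·(-311) + (+1)·(-5)·(-13) + (-1)·(-5)·(391) = 3284

3284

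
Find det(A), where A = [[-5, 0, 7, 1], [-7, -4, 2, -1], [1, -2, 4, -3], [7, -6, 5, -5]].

|A| = 848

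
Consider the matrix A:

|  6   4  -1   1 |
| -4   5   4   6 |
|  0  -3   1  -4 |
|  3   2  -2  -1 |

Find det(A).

Expand along row 3 (it has 1 zero):
  − (-3) · M_32   where M_32 = det([6 -1 1; -4 4 6; 3 -2 -1]) = 30
  + (1) · M_33   where M_33 = det([6 4 1; -4 5 6; 3 2 -1]) = -69
  − (-4) · M_34   where M_34 = det([6 4 -1; -4 5 4; 3 2 -2]) = -69
det = (-1)·(-3)·(30) + (+1)·(1)·(-69) + (-1)·(-4)·(-69) = -255

The determinant is -255.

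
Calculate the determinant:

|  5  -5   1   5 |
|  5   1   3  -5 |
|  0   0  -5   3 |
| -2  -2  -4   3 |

Expand along row 3 (it has 2 zeros):
  + (-5) · M_33   where M_33 = det([5 -5 5; 5 1 -5; -2 -2 3]) = -50
  − (3) · M_34   where M_34 = det([5 -5 1; 5 1 3; -2 -2 -4]) = -68
det = (+1)·(-5)·(-50) + (-1)·(3)·(-68) = 454

The determinant is 454.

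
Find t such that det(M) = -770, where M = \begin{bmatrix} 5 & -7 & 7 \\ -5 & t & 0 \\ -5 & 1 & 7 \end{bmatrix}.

-7

Expanding along the row containing t, det(M) is linear in t: det(M) = (70)·t + (-280).
Set (70)·t + (-280) = -770  ⇒  (70)·t = -490  ⇒  t = -7.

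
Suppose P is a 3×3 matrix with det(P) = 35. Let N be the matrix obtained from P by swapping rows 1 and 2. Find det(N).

Swapping two rows multiplies the determinant by −1.
det(N) = (-1)·(35) = -35

det(N) = -35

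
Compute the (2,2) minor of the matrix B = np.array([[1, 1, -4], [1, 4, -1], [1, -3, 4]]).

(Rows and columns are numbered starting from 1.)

The minor is 8.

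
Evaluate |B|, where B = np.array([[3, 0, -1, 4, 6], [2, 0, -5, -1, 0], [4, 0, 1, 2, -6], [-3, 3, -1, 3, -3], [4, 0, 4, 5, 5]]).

Expand along column 2 (it has 4 zeros):
  + (3) · M_42   where M_42 = det([3 -1 4 6; 2 -5 -1 0; 4 1 2 -6; 4 4 5 5]) = 471
det = (+1)·(3)·(471) = 1413

det(B) = 1413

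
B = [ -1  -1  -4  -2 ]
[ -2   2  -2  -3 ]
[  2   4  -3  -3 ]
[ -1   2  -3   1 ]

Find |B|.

The determinant is 231.

Expand along row 1:
  + (-1) · M_11   where M_11 = det([2 -2 -3; 4 -3 -3; 2 -3 1]) = 14
  − (-1) · M_12   where M_12 = det([-2 -2 -3; 2 -3 -3; -1 -3 1]) = 49
  + (-4) · M_13   where M_13 = det([-2 2 -3; 2 4 -3; -1 2 1]) = -42
  − (-2) · M_14   where M_14 = det([-2 2 -2; 2 4 -3; -1 2 -3]) = 14
det = (+1)·(-1)·(14) + (-1)·(-1)·(49) + (+1)·(-4)·(-42) + (-1)·(-2)·(14) = 231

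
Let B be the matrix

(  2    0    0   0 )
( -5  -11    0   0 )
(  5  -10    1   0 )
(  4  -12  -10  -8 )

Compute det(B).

The determinant is 176.

B is lower triangular, so det(B) is the product of the diagonal entries:
det = (2) · (-11) · (1) · (-8) = 176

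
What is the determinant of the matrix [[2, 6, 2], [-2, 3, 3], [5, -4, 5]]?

Expand along row 1:
  + 2 · |3 3; -4 5| = 2·(15 − (-12)) = 54
  − 6 · |-2 3; 5 5| = −6·(-10 − 15) = 150
  + 2 · |-2 3; 5 -4| = 2·(8 − 15) = -14
Sum: (54) + (150) + (-14) = 190

The determinant is 190.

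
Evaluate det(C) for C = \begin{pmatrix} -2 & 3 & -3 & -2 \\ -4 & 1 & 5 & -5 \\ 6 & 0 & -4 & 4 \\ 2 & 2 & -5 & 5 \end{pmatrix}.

Expand along row 3 (it has 1 zero):
  + (6) · M_31   where M_31 = det([3 -3 -2; 1 5 -5; 2 -5 5]) = 75
  + (-4) · M_33   where M_33 = det([-2 3 -2; -4 1 -5; 2 2 5]) = 20
  − (4) · M_34   where M_34 = det([-2 3 -3; -4 1 5; 2 2 -5]) = 30
det = (+1)·(6)·(75) + (+1)·(-4)·(20) + (-1)·(4)·(30) = 250

250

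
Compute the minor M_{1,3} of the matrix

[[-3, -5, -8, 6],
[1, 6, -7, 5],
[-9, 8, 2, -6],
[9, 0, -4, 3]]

The minor is -498.

Delete row 1 and column 3; the remaining 3×3 submatrix is [1 6 5; -9 8 -6; 9 0 3].
Its determinant is -498.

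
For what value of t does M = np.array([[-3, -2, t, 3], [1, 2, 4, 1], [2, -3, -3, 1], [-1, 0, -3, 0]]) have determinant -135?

t = 5

Expanding along the column containing t, det(M) is linear in t: det(M) = (-5)·t + (-110).
Set (-5)·t + (-110) = -135  ⇒  (-5)·t = -25  ⇒  t = 5.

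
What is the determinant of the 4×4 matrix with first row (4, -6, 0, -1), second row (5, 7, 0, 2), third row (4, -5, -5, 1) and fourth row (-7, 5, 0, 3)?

-720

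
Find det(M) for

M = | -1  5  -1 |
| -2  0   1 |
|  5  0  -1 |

15

Expand along column 2:
  − 5 · |-2 1; 5 -1| = −5·(2 − 5) = 15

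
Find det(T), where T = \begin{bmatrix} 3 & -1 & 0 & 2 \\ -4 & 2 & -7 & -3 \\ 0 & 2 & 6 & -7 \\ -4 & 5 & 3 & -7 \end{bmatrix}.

363

Expand along row 1 (it has 1 zero):
  + (3) · M_11   where M_11 = det([2 -7 -3; 2 6 -7; 5 3 -7]) = 177
  − (-1) · M_12   where M_12 = det([-4 -7 -3; 0 6 -7; -4 3 -7]) = -184
  − (2) · M_14   where M_14 = det([-4 2 -7; 0 2 6; -4 5 3]) = -8
det = (+1)·(3)·(177) + (-1)·(-1)·(-184) + (-1)·(2)·(-8) = 363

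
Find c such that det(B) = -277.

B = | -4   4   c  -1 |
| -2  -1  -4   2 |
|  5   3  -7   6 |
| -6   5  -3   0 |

c = -2

Expanding along the row containing c, det(B) is linear in c: det(B) = (182)·c + (87).
Set (182)·c + (87) = -277  ⇒  (182)·c = -364  ⇒  c = -2.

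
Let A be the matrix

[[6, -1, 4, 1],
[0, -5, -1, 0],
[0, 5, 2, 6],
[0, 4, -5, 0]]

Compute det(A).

Expand along column 1 (it has 3 zeros):
  + (6) · M_11   where M_11 = det([-5 -1 0; 5 2 6; 4 -5 0]) = -174
det = (+1)·(6)·(-174) = -1044

The determinant is -1044.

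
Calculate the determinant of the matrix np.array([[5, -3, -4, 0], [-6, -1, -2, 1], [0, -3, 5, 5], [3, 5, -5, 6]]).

The determinant is -2888.

Expand along row 1 (it has 1 zero):
  + (5) · M_11   where M_11 = det([-1 -2 1; -3 5 5; 5 -5 6]) = -151
  − (-3) · M_12   where M_12 = det([-6 -2 1; 0 5 5; 3 -5 6]) = -375
  + (-4) · M_13   where M_13 = det([-6 -1 1; 0 -3 5; 3 5 6]) = 252
det = (+1)·(5)·(-151) + (-1)·(-3)·(-375) + (+1)·(-4)·(252) = -2888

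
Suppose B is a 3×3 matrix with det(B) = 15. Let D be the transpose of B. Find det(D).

15

det(Bᵀ) = det(B).
det(D) = (1)·(15) = 15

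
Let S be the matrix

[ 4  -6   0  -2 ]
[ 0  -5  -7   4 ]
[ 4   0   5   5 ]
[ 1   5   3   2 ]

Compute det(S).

Expand along row 1 (it has 1 zero):
  + (4) · M_11   where M_11 = det([-5 -7 4; 0 5 5; 5 3 2]) = -250
  − (-6) · M_12   where M_12 = det([0 -7 4; 4 5 5; 1 3 2]) = 49
  − (-2) · M_14   where M_14 = det([0 -5 -7; 4 0 5; 1 5 3]) = -105
det = (+1)·(4)·(-250) + (-1)·(-6)·(49) + (-1)·(-2)·(-105) = -916

The determinant is -916.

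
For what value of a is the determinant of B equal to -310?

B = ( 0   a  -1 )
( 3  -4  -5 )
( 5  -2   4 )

a = 8

Expanding along the column containing a, det(B) is linear in a: det(B) = (-37)·a + (-14).
Set (-37)·a + (-14) = -310  ⇒  (-37)·a = -296  ⇒  a = 8.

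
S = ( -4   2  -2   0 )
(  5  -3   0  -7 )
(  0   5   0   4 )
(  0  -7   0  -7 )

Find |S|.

The determinant is 70.

Expand along column 3 (it has 3 zeros):
  + (-2) · M_13   where M_13 = det([5 -3 -7; 0 5 4; 0 -7 -7]) = -35
det = (+1)·(-2)·(-35) = 70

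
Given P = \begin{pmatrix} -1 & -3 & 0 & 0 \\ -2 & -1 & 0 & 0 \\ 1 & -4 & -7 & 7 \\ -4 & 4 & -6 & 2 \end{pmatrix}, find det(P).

-140

P is block lower-triangular with a 2×2 block and a 2×2 block on the diagonal, so its determinant equals the product of the determinants of the diagonal blocks.
det of the 2×2 block = -5
det of the 2×2 block = 28
det = (-5)·(28) = -140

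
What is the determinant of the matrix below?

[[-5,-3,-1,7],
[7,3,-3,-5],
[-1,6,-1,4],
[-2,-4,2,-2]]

Expand along row 1:
  + (-5) · M_11   where M_11 = det([3 -3 -5; 6 -1 4; -4 2 -2]) = -46
  − (-3) · M_12   where M_12 = det([7 -3 -5; -1 -1 4; -2 2 -2]) = 8
  + (-1) · M_13   where M_13 = det([7 3 -5; -1 6 4; -2 -4 -2]) = -82
  − (7) · M_14   where M_14 = det([7 3 -3; -1 6 -1; -2 -4 2]) = 20
det = (+1)·(-5)·(-46) + (-1)·(-3)·(8) + (+1)·(-1)·(-82) + (-1)·(7)·(20) = 196

196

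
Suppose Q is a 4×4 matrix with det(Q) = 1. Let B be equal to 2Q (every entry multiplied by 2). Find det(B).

16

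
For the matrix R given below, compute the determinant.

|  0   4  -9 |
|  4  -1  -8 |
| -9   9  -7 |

157

Expand along row 1:
  − 4 · |4 -8; -9 -7| = −4·(-28 − 72) = 400
  + (-9) · |4 -1; -9 9| = (-9)·(36 − 9) = -243
Sum: (400) + (-243) = 157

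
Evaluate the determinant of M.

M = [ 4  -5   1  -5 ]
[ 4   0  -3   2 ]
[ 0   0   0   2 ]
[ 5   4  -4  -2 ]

Expand along row 3 (it has 3 zeros):
  − (2) · M_34   where M_34 = det([4 -5 1; 4 0 -3; 5 4 -4]) = 59
det = (-1)·(2)·(59) = -118

det(M) = -118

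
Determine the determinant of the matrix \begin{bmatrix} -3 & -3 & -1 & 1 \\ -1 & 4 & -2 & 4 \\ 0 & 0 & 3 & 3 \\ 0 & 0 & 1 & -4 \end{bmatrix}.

225

The matrix is block upper-triangular with a 2×2 block and a 2×2 block on the diagonal, so its determinant equals the product of the determinants of the diagonal blocks.
det of the 2×2 block = -15
det of the 2×2 block = -15
det = (-15)·(-15) = 225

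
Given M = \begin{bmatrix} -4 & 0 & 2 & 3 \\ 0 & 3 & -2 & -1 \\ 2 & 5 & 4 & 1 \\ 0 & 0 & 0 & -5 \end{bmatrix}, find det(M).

Expand along row 4 (it has 3 zeros):
  + (-5) · M_44   where M_44 = det([-4 0 2; 0 3 -2; 2 5 4]) = -100
det = (+1)·(-5)·(-100) = 500

The determinant is 500.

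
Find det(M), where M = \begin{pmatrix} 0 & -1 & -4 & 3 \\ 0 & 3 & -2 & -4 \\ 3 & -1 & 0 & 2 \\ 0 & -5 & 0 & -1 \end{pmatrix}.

Expand along column 1 (it has 3 zeros):
  + (3) · M_31   where M_31 = det([-1 -4 3; 3 -2 -4; -5 0 -1]) = -124
det = (+1)·(3)·(-124) = -372

|M| = -372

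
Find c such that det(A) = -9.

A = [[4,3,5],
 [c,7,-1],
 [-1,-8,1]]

Expanding along the column containing c, det(A) is linear in c: det(A) = (-43)·c + (34).
Set (-43)·c + (34) = -9  ⇒  (-43)·c = -43  ⇒  c = 1.

c = 1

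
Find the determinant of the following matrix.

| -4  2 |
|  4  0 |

The determinant is -8.

det = (-4)·0 − 2·4 = 0 − 8 = -8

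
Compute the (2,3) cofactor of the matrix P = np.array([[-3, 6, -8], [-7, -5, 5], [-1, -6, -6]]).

Delete row 2 and column 3; the remaining 2×2 submatrix is [-3 6; -1 -6].
Its determinant is (-3)·(-6) − 6·(-1) = 24.
The cofactor carries sign (−1)^(2+3) = −1, so C_{2,3} = −(24) = -24.

The cofactor is -24.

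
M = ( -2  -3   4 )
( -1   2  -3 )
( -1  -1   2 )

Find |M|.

Expand along row 1:
  + (-2) · |2 -3; -1 2| = (-2)·(4 − 3) = -2
  − (-3) · |-1 -3; -1 2| = −(-3)·(-2 − 3) = -15
  + 4 · |-1 2; -1 -1| = 4·(1 − (-2)) = 12
Sum: (-2) + (-15) + (12) = -5

det(M) = -5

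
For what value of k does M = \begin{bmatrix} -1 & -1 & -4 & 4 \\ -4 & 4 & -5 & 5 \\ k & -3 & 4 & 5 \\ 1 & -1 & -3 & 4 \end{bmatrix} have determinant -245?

k = 6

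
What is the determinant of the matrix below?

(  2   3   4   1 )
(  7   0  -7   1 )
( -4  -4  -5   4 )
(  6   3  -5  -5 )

-718

Expand along row 2 (it has 1 zero):
  − (7) · M_21   where M_21 = det([3 4 1; -4 -5 4; 3 -5 -5]) = 138
  − (-7) · M_23   where M_23 = det([2 3 1; -4 -4 4; 6 3 -5]) = 40
  + (1) · M_24   where M_24 = det([2 3 4; -4 -4 -5; 6 3 -5]) = -32
det = (-1)·(7)·(138) + (-1)·(-7)·(40) + (+1)·(1)·(-32) = -718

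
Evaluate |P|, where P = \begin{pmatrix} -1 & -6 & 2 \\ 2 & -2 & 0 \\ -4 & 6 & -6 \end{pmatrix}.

Expand along column 3:
  + 2 · |2 -2; -4 6| = 2·(12 − 8) = 8
  + (-6) · |-1 -6; 2 -2| = (-6)·(2 − (-12)) = -84
Sum: (8) + (-84) = -76

The determinant is -76.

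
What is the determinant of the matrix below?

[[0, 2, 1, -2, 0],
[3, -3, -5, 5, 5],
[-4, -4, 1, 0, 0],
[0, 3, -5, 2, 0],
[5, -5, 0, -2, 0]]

-1870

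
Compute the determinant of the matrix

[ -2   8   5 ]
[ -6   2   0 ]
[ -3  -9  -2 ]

The determinant is 212.

Expand along column 3:
  + 5 · |-6 2; -3 -9| = 5·(54 − (-6)) = 300
  + (-2) · |-2 8; -6 2| = (-2)·(-4 − (-48)) = -88
Sum: (300) + (-88) = 212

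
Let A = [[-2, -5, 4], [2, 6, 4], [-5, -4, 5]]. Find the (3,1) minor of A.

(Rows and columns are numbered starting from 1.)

The minor is -44.

Delete row 3 and column 1; the remaining 2×2 submatrix is [-5 4; 6 4].
Its determinant is (-5)·4 − 4·6 = -44.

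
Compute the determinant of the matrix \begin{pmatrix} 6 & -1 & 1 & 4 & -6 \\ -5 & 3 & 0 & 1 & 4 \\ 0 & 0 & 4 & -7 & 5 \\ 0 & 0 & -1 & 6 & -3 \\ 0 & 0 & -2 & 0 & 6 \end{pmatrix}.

The matrix is block upper-triangular with a 2×2 block and a 3×3 block on the diagonal, so its determinant equals the product of the determinants of the diagonal blocks.
det of the 2×2 block = 13
det of the 3×3 block = 120
det = (13)·(120) = 1560

1560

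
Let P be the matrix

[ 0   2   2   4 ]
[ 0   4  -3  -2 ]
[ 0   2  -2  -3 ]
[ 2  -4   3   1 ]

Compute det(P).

det(P) = -36

Expand along column 1 (it has 3 zeros):
  − (2) · M_41   where M_41 = det([2 2 4; 4 -3 -2; 2 -2 -3]) = 18
det = (-1)·(2)·(18) = -36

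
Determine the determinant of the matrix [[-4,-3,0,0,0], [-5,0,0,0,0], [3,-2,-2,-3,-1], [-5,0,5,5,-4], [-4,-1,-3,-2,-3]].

600

The matrix is block lower-triangular with a 2×2 block and a 3×3 block on the diagonal, so its determinant equals the product of the determinants of the diagonal blocks.
det of the 2×2 block = -15
det of the 3×3 block = -40
det = (-15)·(-40) = 600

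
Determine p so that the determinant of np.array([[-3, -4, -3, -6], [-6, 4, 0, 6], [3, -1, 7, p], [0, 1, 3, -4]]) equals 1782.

4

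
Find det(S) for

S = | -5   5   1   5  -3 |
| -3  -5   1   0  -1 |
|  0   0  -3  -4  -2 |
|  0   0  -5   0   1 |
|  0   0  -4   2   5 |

|S| = -2320

S is block upper-triangular with a 2×2 block and a 3×3 block on the diagonal, so its determinant equals the product of the determinants of the diagonal blocks.
det of the 2×2 block = 40
det of the 3×3 block = -58
det = (40)·(-58) = -2320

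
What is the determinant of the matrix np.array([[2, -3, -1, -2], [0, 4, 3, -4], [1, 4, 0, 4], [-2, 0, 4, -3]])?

Expand along row 2 (it has 1 zero):
  + (4) · M_22   where M_22 = det([2 -1 -2; 1 0 4; -2 4 -3]) = -35
  − (3) · M_23   where M_23 = det([2 -3 -2; 1 4 4; -2 0 -3]) = -25
  + (-4) · M_24   where M_24 = det([2 -3 -1; 1 4 0; -2 0 4]) = 36
det = (+1)·(4)·(-35) + (-1)·(3)·(-25) + (+1)·(-4)·(36) = -209

The determinant is -209.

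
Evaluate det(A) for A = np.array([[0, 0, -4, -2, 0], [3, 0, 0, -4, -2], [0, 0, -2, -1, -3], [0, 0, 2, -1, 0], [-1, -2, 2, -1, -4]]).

det(A) = -144

Expand along column 2 (it has 4 zeros):
  − (-2) · M_52   where M_52 = det([0 -4 -2 0; 3 0 -4 -2; 0 -2 -1 -3; 0 2 -1 0]) = -72
det = (-1)·(-2)·(-72) = -144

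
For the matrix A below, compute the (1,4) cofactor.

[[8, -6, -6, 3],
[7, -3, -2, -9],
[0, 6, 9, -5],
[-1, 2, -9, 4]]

Delete row 1 and column 4; the remaining 3×3 submatrix is [7 -3 -2; 0 6 9; -1 2 -9].
Its determinant is -489.
The cofactor carries sign (−1)^(1+4) = −1, so C_{1,4} = −(-489) = 489.

489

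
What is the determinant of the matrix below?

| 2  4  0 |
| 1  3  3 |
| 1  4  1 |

Expand along row 1:
  + 2 · |3 3; 4 1| = 2·(3 − 12) = -18
  − 4 · |1 3; 1 1| = −4·(1 − 3) = 8
Sum: (-18) + (8) = -10

-10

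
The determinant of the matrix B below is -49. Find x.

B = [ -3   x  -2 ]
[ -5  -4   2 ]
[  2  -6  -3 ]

Expanding along the column containing x, det(B) is linear in x: det(B) = (-11)·x + (-148).
Set (-11)·x + (-148) = -49  ⇒  (-11)·x = 99  ⇒  x = -9.

-9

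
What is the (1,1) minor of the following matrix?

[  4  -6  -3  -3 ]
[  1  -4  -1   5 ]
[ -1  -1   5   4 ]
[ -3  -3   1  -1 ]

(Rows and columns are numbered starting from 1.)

Delete row 1 and column 1; the remaining 3×3 submatrix is [-4 -1 5; -1 5 4; -3 1 -1].
Its determinant is 119.

119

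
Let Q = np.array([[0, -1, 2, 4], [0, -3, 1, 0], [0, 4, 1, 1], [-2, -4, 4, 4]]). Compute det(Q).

det(Q) = -46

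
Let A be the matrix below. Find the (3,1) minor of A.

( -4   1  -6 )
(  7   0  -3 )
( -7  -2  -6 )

-3

Delete row 3 and column 1; the remaining 2×2 submatrix is [1 -6; 0 -3].
Its determinant is 1·(-3) − (-6)·0 = -3.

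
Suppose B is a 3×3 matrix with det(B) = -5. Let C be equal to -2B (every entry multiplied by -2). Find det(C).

40

For a 3×3 matrix, det(-2B) = (-2)^3·det(B) = -8·det(B).
det(C) = (-8)·(-5) = 40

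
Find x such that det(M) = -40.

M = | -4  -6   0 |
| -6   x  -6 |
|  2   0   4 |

Expanding along the row containing x, det(M) is linear in x: det(M) = (-16)·x + (-72).
Set (-16)·x + (-72) = -40  ⇒  (-16)·x = 32  ⇒  x = -2.

-2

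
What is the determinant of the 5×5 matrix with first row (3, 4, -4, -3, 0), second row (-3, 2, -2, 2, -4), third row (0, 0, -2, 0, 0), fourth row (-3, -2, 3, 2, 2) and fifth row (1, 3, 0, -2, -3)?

-132

Expand along row 3 (it has 4 zeros):
  + (-2) · M_33   where M_33 = det([3 4 -3 0; -3 2 2 -4; -3 -2 2 2; 1 3 -2 -3]) = 66
det = (+1)·(-2)·(66) = -132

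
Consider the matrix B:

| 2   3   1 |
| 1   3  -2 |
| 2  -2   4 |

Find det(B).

Expand along row 1:
  + 2 · |3 -2; -2 4| = 2·(12 − 4) = 16
  − 3 · |1 -2; 2 4| = −3·(4 − (-4)) = -24
  + 1 · |1 3; 2 -2| = 1·(-2 − 6) = -8
Sum: (16) + (-24) + (-8) = -16

The determinant is -16.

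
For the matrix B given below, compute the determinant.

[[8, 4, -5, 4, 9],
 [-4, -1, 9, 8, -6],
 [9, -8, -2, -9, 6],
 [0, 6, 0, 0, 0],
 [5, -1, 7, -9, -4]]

Expand along row 4 (it has 4 zeros):
  + (6) · M_42   where M_42 = det([8 -5 4 9; -4 9 8 -6; 9 -2 -9 6; 5 7 -9 -4]) = 2600
det = (+1)·(6)·(2600) = 15600

|B| = 15600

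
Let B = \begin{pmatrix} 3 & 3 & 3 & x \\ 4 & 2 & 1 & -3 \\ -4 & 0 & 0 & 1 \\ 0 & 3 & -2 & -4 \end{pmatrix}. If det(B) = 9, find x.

x = -3

Expanding along the column containing x, det(B) is linear in x: det(B) = (28)·x + (93).
Set (28)·x + (93) = 9  ⇒  (28)·x = -84  ⇒  x = -3.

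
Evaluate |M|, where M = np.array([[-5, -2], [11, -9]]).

det(M) = (-5)·(-9) − (-2)·11 = 45 − (-22) = 67

The determinant is 67.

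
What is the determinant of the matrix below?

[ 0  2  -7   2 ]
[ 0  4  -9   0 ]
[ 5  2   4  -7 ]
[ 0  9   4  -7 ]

Expand along column 1 (it has 3 zeros):
  + (5) · M_31   where M_31 = det([2 -7 2; 4 -9 0; 9 4 -7]) = 124
det = (+1)·(5)·(124) = 620

The determinant is 620.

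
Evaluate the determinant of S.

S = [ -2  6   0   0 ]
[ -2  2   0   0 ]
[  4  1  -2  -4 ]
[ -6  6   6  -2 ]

S is block lower-triangular with a 2×2 block and a 2×2 block on the diagonal, so its determinant equals the product of the determinants of the diagonal blocks.
det of the 2×2 block = 8
det of the 2×2 block = 28
det = (8)·(28) = 224

The determinant is 224.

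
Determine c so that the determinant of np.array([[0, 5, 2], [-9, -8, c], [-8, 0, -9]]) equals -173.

-9

Expanding along the row containing c, det(A) is linear in c: det(A) = (-40)·c + (-533).
Set (-40)·c + (-533) = -173  ⇒  (-40)·c = 360  ⇒  c = -9.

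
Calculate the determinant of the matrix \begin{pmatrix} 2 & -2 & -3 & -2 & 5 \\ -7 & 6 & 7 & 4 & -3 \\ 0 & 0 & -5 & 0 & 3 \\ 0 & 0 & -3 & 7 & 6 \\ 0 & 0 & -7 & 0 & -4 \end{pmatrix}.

The matrix is block upper-triangular with a 2×2 block and a 3×3 block on the diagonal, so its determinant equals the product of the determinants of the diagonal blocks.
det of the 2×2 block = -2
det of the 3×3 block = 287
det = (-2)·(287) = -574

-574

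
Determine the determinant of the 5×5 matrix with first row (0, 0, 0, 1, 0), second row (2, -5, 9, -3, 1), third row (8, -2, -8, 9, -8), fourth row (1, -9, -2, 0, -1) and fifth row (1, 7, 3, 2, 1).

Expand along row 1 (it has 4 zeros):
  − (1) · M_14   where M_14 = det([2 -5 9 1; 8 -2 -8 -8; 1 -9 -2 -1; 1 7 3 1]) = -946
det = (-1)·(1)·(-946) = 946

946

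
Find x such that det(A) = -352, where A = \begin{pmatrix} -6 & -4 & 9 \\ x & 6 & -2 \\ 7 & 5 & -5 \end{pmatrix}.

Expanding along the row containing x, det(A) is linear in x: det(A) = (25)·x + (-202).
Set (25)·x + (-202) = -352  ⇒  (25)·x = -150  ⇒  x = -6.

x = -6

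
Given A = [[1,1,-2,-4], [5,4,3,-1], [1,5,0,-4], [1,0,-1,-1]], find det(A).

det(A) = -48

Expand along row 3 (it has 1 zero):
  + (1) · M_31   where M_31 = det([1 -2 -4; 4 3 -1; 0 -1 -1]) = 4
  − (5) · M_32   where M_32 = det([1 -2 -4; 5 3 -1; 1 -1 -1]) = 20
  − (-4) · M_34   where M_34 = det([1 1 -2; 5 4 3; 1 0 -1]) = 12
det = (+1)·(1)·(4) + (-1)·(5)·(20) + (-1)·(-4)·(12) = -48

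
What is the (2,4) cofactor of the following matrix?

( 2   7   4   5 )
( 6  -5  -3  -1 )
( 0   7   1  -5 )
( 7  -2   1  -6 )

Delete row 2 and column 4; the remaining 3×3 submatrix is [2 7 4; 0 7 1; 7 -2 1].
Its determinant is -129.
The cofactor carries sign (−1)^(2+4) = +1, so C_{2,4} = +(-129) = -129.

-129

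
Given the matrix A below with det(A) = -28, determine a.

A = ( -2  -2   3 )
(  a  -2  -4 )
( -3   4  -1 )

5

Expanding along the row containing a, det(A) is linear in a: det(A) = (10)·a + (-78).
Set (10)·a + (-78) = -28  ⇒  (10)·a = 50  ⇒  a = 5.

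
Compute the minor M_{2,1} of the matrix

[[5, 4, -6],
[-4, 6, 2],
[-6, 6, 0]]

36

Delete row 2 and column 1; the remaining 2×2 submatrix is [4 -6; 6 0].
Its determinant is 4·0 − (-6)·6 = 36.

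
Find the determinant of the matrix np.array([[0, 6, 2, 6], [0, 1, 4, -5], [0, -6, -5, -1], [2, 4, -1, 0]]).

Expand along column 1 (it has 3 zeros):
  − (2) · M_41   where M_41 = det([6 2 6; 1 4 -5; -6 -5 -1]) = 2
det = (-1)·(2)·(2) = -4

-4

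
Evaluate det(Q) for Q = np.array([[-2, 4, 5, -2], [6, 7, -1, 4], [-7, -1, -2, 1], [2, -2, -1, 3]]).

1005

Expand along row 1:
  + (-2) · M_11   where M_11 = det([7 -1 4; -1 -2 1; -2 -1 3]) = -48
  − (4) · M_12   where M_12 = det([6 -1 4; -7 -2 1; 2 -1 3]) = -9
  + (5) · M_13   where M_13 = det([6 7 4; -7 -1 1; 2 -2 3]) = 219
  − (-2) · M_14   where M_14 = det([6 7 -1; -7 -1 -2; 2 -2 -1]) = -111
det = (+1)·(-2)·(-48) + (-1)·(4)·(-9) + (+1)·(5)·(219) + (-1)·(-2)·(-111) = 1005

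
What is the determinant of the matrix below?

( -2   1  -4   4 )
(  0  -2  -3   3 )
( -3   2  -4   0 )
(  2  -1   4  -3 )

Expand along row 2 (it has 1 zero):
  + (-2) · M_22   where M_22 = det([-2 -4 4; -3 -4 0; 2 4 -3]) = -4
  − (-3) · M_23   where M_23 = det([-2 1 4; -3 2 0; 2 -1 -3]) = -1
  + (3) · M_24   where M_24 = det([-2 1 -4; -3 2 -4; 2 -1 4]) = 0
det = (+1)·(-2)·(-4) + (-1)·(-3)·(-1) + (+1)·(3)·(0) = 5

The determinant is 5.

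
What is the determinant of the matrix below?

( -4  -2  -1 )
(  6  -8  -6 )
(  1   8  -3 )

Expand along row 1:
  + (-4) · |-8 -6; 8 -3| = (-4)·(24 − (-48)) = -288
  − (-2) · |6 -6; 1 -3| = −(-2)·(-18 − (-6)) = -24
  + (-1) · |6 -8; 1 8| = (-1)·(48 − (-8)) = -56
Sum: (-288) + (-24) + (-56) = -368

-368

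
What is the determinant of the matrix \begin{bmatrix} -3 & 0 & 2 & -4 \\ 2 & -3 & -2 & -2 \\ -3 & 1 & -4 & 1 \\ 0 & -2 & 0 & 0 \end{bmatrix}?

-188

Expand along row 4 (it has 3 zeros):
  + (-2) · M_42   where M_42 = det([-3 2 -4; 2 -2 -2; -3 -4 1]) = 94
det = (+1)·(-2)·(94) = -188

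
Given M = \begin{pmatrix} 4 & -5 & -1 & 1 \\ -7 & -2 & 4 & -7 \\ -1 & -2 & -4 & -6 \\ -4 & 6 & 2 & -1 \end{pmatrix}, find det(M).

|M| = -320

Expand along row 1:
  + (4) · M_11   where M_11 = det([-2 4 -7; -2 -4 -6; 6 2 -1]) = -324
  − (-5) · M_12   where M_12 = det([-7 4 -7; -1 -4 -6; -4 2 -1]) = 106
  + (-1) · M_13   where M_13 = det([-7 -2 -7; -1 -2 -6; -4 6 -1]) = -214
  − (1) · M_14   where M_14 = det([-7 -2 4; -1 -2 -4; -4 6 2]) = -232
det = (+1)·(4)·(-324) + (-1)·(-5)·(106) + (+1)·(-1)·(-214) + (-1)·(1)·(-232) = -320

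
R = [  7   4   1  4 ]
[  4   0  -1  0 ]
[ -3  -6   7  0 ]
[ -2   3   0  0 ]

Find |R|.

Expand along column 4 (it has 3 zeros):
  − (4) · M_14   where M_14 = det([4 0 -1; -3 -6 7; -2 3 0]) = -63
det = (-1)·(4)·(-63) = 252

252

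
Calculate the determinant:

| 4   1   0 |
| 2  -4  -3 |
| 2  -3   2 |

Expand along row 1:
  + 4 · |-4 -3; -3 2| = 4·(-8 − 9) = -68
  − 1 · |2 -3; 2 2| = −1·(4 − (-6)) = -10
Sum: (-68) + (-10) = -78

The determinant is -78.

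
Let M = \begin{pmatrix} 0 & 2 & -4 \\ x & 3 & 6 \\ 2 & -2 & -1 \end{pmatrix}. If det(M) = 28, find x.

Expanding along the column containing x, det(M) is linear in x: det(M) = (10)·x + (48).
Set (10)·x + (48) = 28  ⇒  (10)·x = -20  ⇒  x = -2.

-2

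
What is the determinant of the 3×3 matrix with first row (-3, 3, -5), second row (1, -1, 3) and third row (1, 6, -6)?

Expand along column 1:
  + (-3) · |-1 3; 6 -6| = (-3)·(6 − 18) = 36
  − 1 · |3 -5; 6 -6| = −1·(-18 − (-30)) = -12
  + 1 · |3 -5; -1 3| = 1·(9 − 5) = 4
Sum: (36) + (-12) + (4) = 28

28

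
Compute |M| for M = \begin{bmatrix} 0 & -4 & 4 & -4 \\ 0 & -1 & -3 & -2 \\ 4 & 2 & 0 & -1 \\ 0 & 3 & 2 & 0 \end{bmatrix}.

Expand along column 1 (it has 3 zeros):
  + (4) · M_31   where M_31 = det([-4 4 -4; -1 -3 -2; 3 2 0]) = -68
det = (+1)·(4)·(-68) = -272

det(M) = -272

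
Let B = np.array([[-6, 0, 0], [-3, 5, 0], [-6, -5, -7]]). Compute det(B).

B is lower triangular, so det(B) is the product of the diagonal entries:
det = (-6) · (5) · (-7) = 210

210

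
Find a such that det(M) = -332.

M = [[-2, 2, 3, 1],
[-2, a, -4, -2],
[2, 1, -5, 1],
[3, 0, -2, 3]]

a = -9

Expanding along the column containing a, det(M) is linear in a: det(M) = (28)·a + (-80).
Set (28)·a + (-80) = -332  ⇒  (28)·a = -252  ⇒  a = -9.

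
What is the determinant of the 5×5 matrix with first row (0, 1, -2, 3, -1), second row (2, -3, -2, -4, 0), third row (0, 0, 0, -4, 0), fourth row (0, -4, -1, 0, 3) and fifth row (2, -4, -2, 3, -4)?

-344

Expand along row 3 (it has 4 zeros):
  − (-4) · M_34   where M_34 = det([0 1 -2 -1; 2 -3 -2 0; 0 -4 -1 3; 2 -4 -2 -4]) = -86
det = (-1)·(-4)·(-86) = -344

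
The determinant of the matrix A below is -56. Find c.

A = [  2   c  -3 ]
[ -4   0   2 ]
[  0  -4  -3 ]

c = 2

Expanding along the row containing c, det(A) is linear in c: det(A) = (-12)·c + (-32).
Set (-12)·c + (-32) = -56  ⇒  (-12)·c = -24  ⇒  c = 2.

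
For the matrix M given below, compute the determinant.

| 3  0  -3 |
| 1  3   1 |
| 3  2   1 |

det(M) = 24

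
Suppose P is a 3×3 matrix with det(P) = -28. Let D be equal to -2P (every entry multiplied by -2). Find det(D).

For a 3×3 matrix, det(-2P) = (-2)^3·det(P) = -8·det(P).
det(D) = (-8)·(-28) = 224

224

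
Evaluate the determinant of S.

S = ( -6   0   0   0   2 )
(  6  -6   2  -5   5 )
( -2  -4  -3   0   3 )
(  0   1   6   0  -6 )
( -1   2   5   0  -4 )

Expand along column 4 (it has 4 zeros):
  + (-5) · M_24   where M_24 = det([-6 0 0 2; -2 -4 -3 3; 0 1 6 -6; -1 2 5 -4]) = 56
det = (+1)·(-5)·(56) = -280

The determinant is -280.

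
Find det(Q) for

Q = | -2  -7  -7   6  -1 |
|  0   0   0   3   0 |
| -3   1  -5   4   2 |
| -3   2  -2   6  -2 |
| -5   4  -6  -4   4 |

Expand along row 2 (it has 4 zeros):
  + (3) · M_24   where M_24 = det([-2 -7 -7 -1; -3 1 -5 2; -3 2 -2 -2; -5 4 -6 4]) = -118
det = (+1)·(3)·(-118) = -354

det(Q) = -354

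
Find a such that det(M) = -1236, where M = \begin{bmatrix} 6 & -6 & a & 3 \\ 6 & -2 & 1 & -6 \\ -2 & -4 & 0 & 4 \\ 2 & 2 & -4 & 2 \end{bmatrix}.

Expanding along the column containing a, det(M) is linear in a: det(M) = (-144)·a + (-660).
Set (-144)·a + (-660) = -1236  ⇒  (-144)·a = -576  ⇒  a = 4.

a = 4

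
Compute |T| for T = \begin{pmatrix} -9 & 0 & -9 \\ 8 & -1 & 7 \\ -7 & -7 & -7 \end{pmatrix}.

Expand along row 1:
  + (-9) · |-1 7; -7 -7| = (-9)·(7 − (-49)) = -504
  + (-9) · |8 -1; -7 -7| = (-9)·(-56 − 7) = 567
Sum: (-504) + (567) = 63

det(T) = 63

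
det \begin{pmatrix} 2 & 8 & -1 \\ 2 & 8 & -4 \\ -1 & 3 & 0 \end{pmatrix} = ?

The determinant is 42.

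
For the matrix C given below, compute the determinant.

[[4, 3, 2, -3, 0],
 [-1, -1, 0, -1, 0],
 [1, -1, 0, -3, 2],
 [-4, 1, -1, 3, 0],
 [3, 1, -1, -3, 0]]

|C| = 136

Expand along column 5 (it has 4 zeros):
  + (2) · M_35   where M_35 = det([4 3 2 -3; -1 -1 0 -1; -4 1 -1 3; 3 1 -1 -3]) = 68
det = (+1)·(2)·(68) = 136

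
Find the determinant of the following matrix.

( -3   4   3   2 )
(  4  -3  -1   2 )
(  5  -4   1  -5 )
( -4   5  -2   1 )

Expand along row 1:
  + (-3) · M_11   where M_11 = det([-3 -1 2; -4 1 -5; 5 -2 1]) = 54
  − (4) · M_12   where M_12 = det([4 -1 2; 5 1 -5; -4 -2 1]) = -63
  + (3) · M_13   where M_13 = det([4 -3 2; 5 -4 -5; -4 5 1]) = 57
  − (2) · M_14   where M_14 = det([4 -3 -1; 5 -4 1; -4 5 -2]) = -15
det = (+1)·(-3)·(54) + (-1)·(4)·(-63) + (+1)·(3)·(57) + (-1)·(2)·(-15) = 291

The determinant is 291.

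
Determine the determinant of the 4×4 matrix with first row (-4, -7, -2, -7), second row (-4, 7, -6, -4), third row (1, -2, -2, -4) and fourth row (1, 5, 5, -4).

Expand along row 1:
  + (-4) · M_11   where M_11 = det([7 -6 -4; -2 -2 -4; 5 5 -4]) = 364
  − (-7) · M_12   where M_12 = det([-4 -6 -4; 1 -2 -4; 1 5 -4]) = -140
  + (-2) · M_13   where M_13 = det([-4 7 -4; 1 -2 -4; 1 5 -4]) = -140
  − (-7) · M_14   where M_14 = det([-4 7 -6; 1 -2 -2; 1 5 5]) = -91
det = (+1)·(-4)·(364) + (-1)·(-7)·(-140) + (+1)·(-2)·(-140) + (-1)·(-7)·(-91) = -2793

-2793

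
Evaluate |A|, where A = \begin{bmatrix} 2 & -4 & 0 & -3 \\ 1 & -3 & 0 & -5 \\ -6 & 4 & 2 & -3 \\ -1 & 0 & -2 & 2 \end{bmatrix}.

Expand along column 3 (it has 2 zeros):
  + (2) · M_33   where M_33 = det([2 -4 -3; 1 -3 -5; -1 0 2]) = -15
  − (-2) · M_43   where M_43 = det([2 -4 -3; 1 -3 -5; -6 4 -3]) = -32
det = (+1)·(2)·(-15) + (-1)·(-2)·(-32) = -94

|A| = -94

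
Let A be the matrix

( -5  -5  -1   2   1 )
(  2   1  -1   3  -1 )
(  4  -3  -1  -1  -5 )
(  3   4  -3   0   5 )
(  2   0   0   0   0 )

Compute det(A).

The determinant is -920.

Expand along row 5 (it has 4 zeros):
  + (2) · M_51   where M_51 = det([-5 -1 2 1; 1 -1 3 -1; -3 -1 -1 -5; 4 -3 0 5]) = -460
det = (+1)·(2)·(-460) = -920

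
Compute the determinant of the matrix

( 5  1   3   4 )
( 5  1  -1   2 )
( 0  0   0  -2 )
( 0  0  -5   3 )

The matrix is block upper-triangular with a 2×2 block and a 2×2 block on the diagonal, so its determinant equals the product of the determinants of the diagonal blocks.
det of the 2×2 block = 0
det of the 2×2 block = -10
det = (0)·(-10) = 0

The determinant is 0.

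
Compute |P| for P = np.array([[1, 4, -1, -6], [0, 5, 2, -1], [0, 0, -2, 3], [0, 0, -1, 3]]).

P is block upper-triangular with a 2×2 block and a 2×2 block on the diagonal, so its determinant equals the product of the determinants of the diagonal blocks.
det of the 2×2 block = 5
det of the 2×2 block = -3
det = (5)·(-3) = -15

|P| = -15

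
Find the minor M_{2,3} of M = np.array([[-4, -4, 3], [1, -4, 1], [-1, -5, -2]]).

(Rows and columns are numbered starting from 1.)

Delete row 2 and column 3; the remaining 2×2 submatrix is [-4 -4; -1 -5].
Its determinant is (-4)·(-5) − (-4)·(-1) = 16.

16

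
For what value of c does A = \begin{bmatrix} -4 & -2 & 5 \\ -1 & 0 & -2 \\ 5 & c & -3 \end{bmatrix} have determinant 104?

Expanding along the column containing c, det(A) is linear in c: det(A) = (-13)·c + (26).
Set (-13)·c + (26) = 104  ⇒  (-13)·c = 78  ⇒  c = -6.

c = -6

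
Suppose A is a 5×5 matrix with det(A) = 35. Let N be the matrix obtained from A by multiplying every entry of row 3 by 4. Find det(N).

Scaling one row by 4 multiplies the determinant by 4.
det(N) = (4)·(35) = 140

det(N) = 140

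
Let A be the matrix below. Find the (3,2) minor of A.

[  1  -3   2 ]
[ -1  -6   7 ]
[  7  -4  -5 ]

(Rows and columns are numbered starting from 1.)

9

Delete row 3 and column 2; the remaining 2×2 submatrix is [1 2; -1 7].
Its determinant is 1·7 − 2·(-1) = 9.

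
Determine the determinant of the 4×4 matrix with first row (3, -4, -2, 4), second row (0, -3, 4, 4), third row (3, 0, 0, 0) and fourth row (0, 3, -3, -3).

-54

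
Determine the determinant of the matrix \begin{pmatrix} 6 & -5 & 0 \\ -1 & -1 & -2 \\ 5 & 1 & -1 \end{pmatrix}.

73

Expand along row 1:
  + 6 · |-1 -2; 1 -1| = 6·(1 − (-2)) = 18
  − (-5) · |-1 -2; 5 -1| = −(-5)·(1 − (-10)) = 55
Sum: (18) + (55) = 73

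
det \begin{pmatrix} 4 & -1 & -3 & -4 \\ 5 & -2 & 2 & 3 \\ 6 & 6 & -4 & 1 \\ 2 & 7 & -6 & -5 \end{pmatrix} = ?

Expand along row 1:
  + (4) · M_11   where M_11 = det([-2 2 3; 6 -4 1; 7 -6 -5]) = -2
  − (-1) · M_12   where M_12 = det([5 2 3; 6 -4 1; 2 -6 -5]) = 110
  + (-3) · M_13   where M_13 = det([5 -2 3; 6 6 1; 2 7 -5]) = -159
  − (-4) · M_14   where M_14 = det([5 -2 2; 6 6 -4; 2 7 -6]) = -36
det = (+1)·(4)·(-2) + (-1)·(-1)·(110) + (+1)·(-3)·(-159) + (-1)·(-4)·(-36) = 435

The determinant is 435.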